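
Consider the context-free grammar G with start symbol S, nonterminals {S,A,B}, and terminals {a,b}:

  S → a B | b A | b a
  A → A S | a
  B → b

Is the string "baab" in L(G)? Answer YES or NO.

CNF form of G:
  S -> T0 B | T1 A | T1 T0
  A -> A S | a
  B -> b
  T0 -> a
  T1 -> b

CYK table (by increasing span):
  [0..0]={B,T1}  "b"  orig:{B}
  [1..1]={A,T0}  "a"  orig:{A}
  [2..2]={A,T0}  "a"  orig:{A}
  [3..3]={B,T1}  "b"  orig:{B}
  [0..1]={S}  "ba"
  [1..2]=∅  "aa"
  [2..3]={S}  "ab"
  [0..2]=∅  "baa"
  [1..3]={A}  "aab"
  [0..3]={S}  "baab"

S ∈ T[0,3] ⇒ YES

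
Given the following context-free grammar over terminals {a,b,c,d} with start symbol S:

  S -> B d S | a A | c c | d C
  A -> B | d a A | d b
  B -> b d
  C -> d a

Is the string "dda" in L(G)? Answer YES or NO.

CNF form of G:
  S -> B X5 | T1 C | T2 A | T3 T3
  A -> T0 T1 | T1 T0 | T1 X4
  B -> T0 T1
  C -> T1 T2
  T0 -> b
  T1 -> d
  T2 -> a
  T3 -> c
  X4 -> T2 A
  X5 -> T1 S

CYK fill:
  [0..0]={T1}  "d"  orig:{}
  [1..1]={T1}  "d"  orig:{}
  [2..2]={T2}  "a"  orig:{}
  [0..1]=∅  "dd"
  [1..2]={C}  "da"
  [0..2]={S}  "dda"

S ∈ T[0,2] ⇒ YES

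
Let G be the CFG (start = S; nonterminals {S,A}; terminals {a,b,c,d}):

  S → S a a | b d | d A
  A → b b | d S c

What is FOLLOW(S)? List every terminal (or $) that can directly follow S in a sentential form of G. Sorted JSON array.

Compute FIRST by fixpoint:
pass 1:
  A via A→b b: +{b}
  A via A→d S c: +{d}
  S via S→b d: +{b}
  S via S→d A: +{d}
  S: {b,d}  A: {b,d}
pass 2: — fixpoint
  S: {b,d}  A: {b,d}

FOLLOW sets:
initialize: $ ∈ FOLLOW(S)
iter 1:
  A→d S c: FOLLOW(S) ⊇ FIRST(c) = {c}; new: +{c}
  S→S a a: FOLLOW(S) ⊇ FIRST(a) = {a}; new: +{a}
  S→d A: FOLLOW(A) ⊇ FOLLOW(S) ⊇ {$,a,c}; new: +{$,a,c}
  FOLLOW(S)={$,a,c}  FOLLOW(A)={$,a,c}
iter 2: — fixpoint
  FOLLOW(S)={$,a,c}  FOLLOW(A)={$,a,c}

FOLLOW(S) = ["$", "a", "c"]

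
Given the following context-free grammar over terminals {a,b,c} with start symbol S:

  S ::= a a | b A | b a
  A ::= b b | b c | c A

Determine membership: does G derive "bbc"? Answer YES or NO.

Convert to CNF:
  S -> T0 A | T0 T2 | T2 T2
  A -> T0 T0 | T0 T1 | T1 A
  T0 -> b
  T1 -> c
  T2 -> a

CYK fill:
  cell(0,0) b: {T0}  orig:{}
  cell(1,1) b: {T0}  orig:{}
  cell(2,2) c: {T1}  orig:{}
  cell(0,1) bb: {A}
  cell(1,2) bc: {A}
  cell(0,2) bbc: {S}

S ∈ T[0,2] ⇒ YES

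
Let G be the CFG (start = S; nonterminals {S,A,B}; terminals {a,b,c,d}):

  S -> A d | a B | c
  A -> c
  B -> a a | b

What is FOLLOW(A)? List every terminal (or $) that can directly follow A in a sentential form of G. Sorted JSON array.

FIRST sets, iterate to fixpoint:
pass 1:
  A via A→c: +{c}
  B via B→a a: +{a}
  B via B→b: +{b}
  S via S→A d: +{c}
  S via S→a B: +{a}
  FIRST(S)={a,c}  FIRST(A)={c}  FIRST(B)={a,b}
pass 2: done
  FIRST(S)={a,c}  FIRST(A)={c}  FIRST(B)={a,b}

Compute FOLLOW by fixpoint:
seed FOLLOW(S) with $
pass 1:
  S→A d: FOLLOW(A) ⊇ FIRST(d) = {d}; new: +{d}
  S→a B: FOLLOW(B) ⊇ FOLLOW(S) ⊇ {$}; new: +{$}
  S: {$}  A: {d}  B: {$}
pass 2: (no change)
  S: {$}  A: {d}  B: {$}

FOLLOW(A) = ["d"]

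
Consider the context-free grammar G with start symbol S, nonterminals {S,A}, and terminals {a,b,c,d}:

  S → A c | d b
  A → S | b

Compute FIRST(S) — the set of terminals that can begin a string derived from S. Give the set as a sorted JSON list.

FIRST iteration:
pass 1:
  A via A→b: +{b}
  S via S→A c: +{b}
  S via S→d b: +{d}
  FIRST(S)={b,d}  FIRST(A)={b}
pass 2:
  A via A→S: +{d}
  FIRST(S)={b,d}  FIRST(A)={b,d}
pass 3: (stable)
  FIRST(S)={b,d}  FIRST(A)={b,d}

FIRST(S) = ["b", "d"]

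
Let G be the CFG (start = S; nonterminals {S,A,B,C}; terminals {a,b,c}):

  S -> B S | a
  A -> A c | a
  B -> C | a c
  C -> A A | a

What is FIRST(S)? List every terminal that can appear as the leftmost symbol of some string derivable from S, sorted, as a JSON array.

FIRST iteration:
pass 1:
  A via A→a: +{a}
  B via B→a c: +{a}
  C via C→A A: +{a}
  S via S→B S: +{a}
  FIRST[S]={a}  FIRST[A]={a}  FIRST[B]={a}  FIRST[C]={a}
pass 2: (stable)
  FIRST[S]={a}  FIRST[A]={a}  FIRST[B]={a}  FIRST[C]={a}

FIRST(S) = ["a"]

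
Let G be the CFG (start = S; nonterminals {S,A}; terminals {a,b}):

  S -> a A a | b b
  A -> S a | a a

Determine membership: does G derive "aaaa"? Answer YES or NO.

Convert to CNF:
  S -> T0 X2 | T1 T1
  A -> S T0 | T0 T0
  T0 -> a
  T1 -> b
  X2 -> A T0

CYK table (by increasing span):
  cell(0,0) a: {T0}  orig:{}
  cell(1,1) a: {T0}  orig:{}
  cell(2,2) a: {T0}  orig:{}
  cell(3,3) a: {T0}  orig:{}
  cell(0,1) aa: {A}
  cell(1,2) aa: {A}
  cell(2,3) aa: {A}
  cell(0,2) aaa: {X2}  orig:{}
  cell(1,3) aaa: {X2}  orig:{}
  cell(0,3) aaaa: {S}

S ∈ T[0,3] ⇒ YES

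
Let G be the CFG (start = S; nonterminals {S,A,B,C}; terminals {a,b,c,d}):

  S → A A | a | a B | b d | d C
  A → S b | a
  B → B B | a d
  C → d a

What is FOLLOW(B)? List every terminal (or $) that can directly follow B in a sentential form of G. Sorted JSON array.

Compute FIRST by fixpoint:
pass 1:
  A via A→a: +{a}
  B via B→a d: +{a}
  C via C→d a: +{d}
  S via S→A A: +{a}
  S via S→b d: +{b}
  S via S→d C: +{d}
  S: {a,b,d}  A: {a}  B: {a}  C: {d}
pass 2:
  A via A→S b: +{b,d}
  S: {a,b,d}  A: {a,b,d}  B: {a}  C: {d}
pass 3: done
  S: {a,b,d}  A: {a,b,d}  B: {a}  C: {d}

Compute FOLLOW by fixpoint:
seed FOLLOW(S) with $
iter 1:
  A→S b: FOLLOW(S) ⊇ FIRST(b) = {b}; new: +{b}
  B→B B: FOLLOW(B) ⊇ FIRST(B) = {a}; new: +{a}
  S→A A: FOLLOW(A) ⊇ FIRST(A) = {a,b,d}; new: +{a,b,d}
  S→A A: FOLLOW(A) ⊇ FOLLOW(S) ⊇ {$,b}; new: +{$}
  S→a B: FOLLOW(B) ⊇ FOLLOW(S) ⊇ {$,b}; new: +{$,b}
  S→d C: FOLLOW(C) ⊇ FOLLOW(S) ⊇ {$,b}; new: +{$,b}
  FOLLOW(S)={$,b}  FOLLOW(A)={$,a,b,d}  FOLLOW(B)={$,a,b}  FOLLOW(C)={$,b}
iter 2: (no change)
  FOLLOW(S)={$,b}  FOLLOW(A)={$,a,b,d}  FOLLOW(B)={$,a,b}  FOLLOW(C)={$,b}

FOLLOW(B) = ["$", "a", "b"]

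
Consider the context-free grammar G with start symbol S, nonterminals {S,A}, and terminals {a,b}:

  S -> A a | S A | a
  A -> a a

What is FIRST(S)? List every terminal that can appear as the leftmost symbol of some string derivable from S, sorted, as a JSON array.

FIRST sets, iterate to fixpoint:
pass 1:
  A via A→a a: +{a}
  S via S→A a: +{a}
  FIRST[S]={a}  FIRST[A]={a}
pass 2: (no change)
  FIRST[S]={a}  FIRST[A]={a}

FIRST(S) = ["a"]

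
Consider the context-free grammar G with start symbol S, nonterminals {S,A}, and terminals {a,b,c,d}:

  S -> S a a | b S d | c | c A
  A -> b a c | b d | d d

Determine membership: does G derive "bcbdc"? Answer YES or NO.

Convert to CNF:
  S -> S X5 | T0 X6 | T2 A | c
  A -> T0 T3 | T0 X4 | T3 T3
  T0 -> b
  T1 -> a
  T2 -> c
  T3 -> d
  X4 -> T1 T2
  X5 -> T1 T1
  X6 -> S T3

CYK table (by increasing span):
  cell(0,0) b: {T0}  orig:{}
  cell(1,1) c: {S,T2}  orig:{S}
  cell(2,2) b: {T0}  orig:{}
  cell(3,3) d: {T3}  orig:{}
  cell(4,4) c: {S,T2}  orig:{S}
  cell(0,1) bc: ∅
  cell(1,2) cb: ∅
  cell(2,3) bd: {A}
  cell(3,4) dc: ∅
  cell(0,2) bcb: ∅
  cell(1,3) cbd: {S}
  cell(2,4) bdc: ∅
  cell(0,3) bcbd: ∅
  cell(1,4) cbdc: ∅
  cell(0,4) bcbdc: ∅

S ∉ T[0,4] ⇒ NO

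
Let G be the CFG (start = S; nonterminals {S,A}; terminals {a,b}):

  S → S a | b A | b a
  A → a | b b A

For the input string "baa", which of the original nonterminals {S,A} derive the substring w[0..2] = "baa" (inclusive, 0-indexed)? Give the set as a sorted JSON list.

Convert to CNF:
  S -> S T1 | T0 A | T0 T1
  A -> T0 X2 | a
  T0 -> b
  T1 -> a
  X2 -> T0 A

CYK table (by increasing span), restricted to cells inside w[0..2]:
  T[0,0] 'b' = {T0}  orig:{}
  T[1,1] 'a' = {A,T1}  orig:{A}
  T[2,2] 'a' = {A,T1}  orig:{A}
  T[0,1] 'ba' = {S,X2}  orig:{S}
  T[1,2] 'aa' = ∅
  T[0,2] 'baa' = {S}

Original NTs in T[0,2] deriving "baa": ["S"]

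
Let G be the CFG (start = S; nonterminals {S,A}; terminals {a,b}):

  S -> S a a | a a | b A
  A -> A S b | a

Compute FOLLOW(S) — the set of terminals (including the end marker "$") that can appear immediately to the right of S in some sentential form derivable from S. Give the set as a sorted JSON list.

FIRST iteration:
pass 1:
  A via A→a: +{a}
  S via S→a a: +{a}
  S via S→b A: +{b}
  FIRST[S]={a,b}  FIRST[A]={a}
pass 2: done
  FIRST[S]={a,b}  FIRST[A]={a}

Compute FOLLOW by fixpoint:
FOLLOW(S) := {$}
iter 1:
  A→A S b: FOLLOW(A) ⊇ FIRST(S) = {a,b}; new: +{a,b}
  A→A S b: FOLLOW(S) ⊇ FIRST(b) = {b}; new: +{b}
  S→S a a: FOLLOW(S) ⊇ FIRST(a) = {a}; new: +{a}
  S→b A: FOLLOW(A) ⊇ FOLLOW(S) ⊇ {$,a,b}; new: +{$}
  FOLLOW[S]={$,a,b}  FOLLOW[A]={$,a,b}
iter 2: done
  FOLLOW[S]={$,a,b}  FOLLOW[A]={$,a,b}

FOLLOW(S) = ["$", "a", "b"]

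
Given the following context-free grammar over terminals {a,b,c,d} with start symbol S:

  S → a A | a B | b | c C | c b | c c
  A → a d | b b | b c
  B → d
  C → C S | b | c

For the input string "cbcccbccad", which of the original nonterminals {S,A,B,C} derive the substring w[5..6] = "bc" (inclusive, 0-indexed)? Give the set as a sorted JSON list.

Convert to CNF:
  S -> T0 A | T0 B | T3 C | T3 T2 | T3 T3 | b
  A -> T0 T1 | T2 T2 | T2 T3
  B -> d
  C -> C S | b | c
  T0 -> a
  T1 -> d
  T2 -> b
  T3 -> c

CYK table (by increasing span) — only the sub-triangle for w[5..6]:
  T[5,5] 'b' = {C,S,T2}  orig:{C,S}
  T[6,6] 'c' = {C,T3}  orig:{C}
  T[5,6] 'bc' = {A}

Original NTs in T[5,6] deriving "bc": ["A"]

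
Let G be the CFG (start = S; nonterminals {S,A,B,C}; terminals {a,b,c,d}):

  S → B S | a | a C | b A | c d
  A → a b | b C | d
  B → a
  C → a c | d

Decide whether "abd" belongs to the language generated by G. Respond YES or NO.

Convert to CNF:
  S -> B S | T0 C | T1 A | T2 T3 | a
  A -> T0 T1 | T1 C | d
  B -> a
  C -> T0 T2 | d
  T0 -> a
  T1 -> b
  T2 -> c
  T3 -> d

Fill CYK table bottom-up:
  cell(0,0) a: {B,S,T0}  orig:{B,S}
  cell(1,1) b: {T1}  orig:{}
  cell(2,2) d: {A,C,T3}  orig:{A,C}
  cell(0,1) ab: {A}
  cell(1,2) bd: {A,S}
  cell(0,2) abd: {S}

S ∈ T[0,2] ⇒ YES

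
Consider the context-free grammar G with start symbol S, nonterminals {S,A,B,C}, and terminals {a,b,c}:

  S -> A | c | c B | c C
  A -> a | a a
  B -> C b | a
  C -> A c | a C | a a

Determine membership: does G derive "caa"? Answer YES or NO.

Convert to CNF:
  S -> T0 T0 | T2 B | T2 C | a | c
  A -> T0 T0 | a
  B -> C T1 | a
  C -> A T2 | T0 C | T0 T0
  T0 -> a
  T1 -> b
  T2 -> c

Fill CYK table bottom-up:
  cell(0,0) c: {S,T2}  orig:{S}
  cell(1,1) a: {A,B,S,T0}  orig:{A,B,S}
  cell(2,2) a: {A,B,S,T0}  orig:{A,B,S}
  cell(0,1) ca: {S}
  cell(1,2) aa: {A,C,S}
  cell(0,2) caa: {S}

S ∈ T[0,2] ⇒ YES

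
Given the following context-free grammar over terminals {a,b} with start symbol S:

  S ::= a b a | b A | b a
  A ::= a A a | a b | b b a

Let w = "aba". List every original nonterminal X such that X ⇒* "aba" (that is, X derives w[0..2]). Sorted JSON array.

Convert to CNF:
  S -> T0 X4 | T1 A | T1 T0
  A -> T0 T1 | T0 X2 | T1 X3
  T0 -> a
  T1 -> b
  X2 -> A T0
  X3 -> T1 T0
  X4 -> T1 T0

CYK table (by increasing span) (cells [i..j] with 0 ≤ i ≤ j ≤ 2 only):
  [0..0]={T0}  "a"  orig:{}
  [1..1]={T1}  "b"  orig:{}
  [2..2]={T0}  "a"  orig:{}
  [0..1]={A}  "ab"
  [1..2]={S,X3,X4}  "ba"  orig:{S}
  [0..2]={S,X2}  "aba"  orig:{S}

Original NTs in T[0,2] deriving "aba": ["S"]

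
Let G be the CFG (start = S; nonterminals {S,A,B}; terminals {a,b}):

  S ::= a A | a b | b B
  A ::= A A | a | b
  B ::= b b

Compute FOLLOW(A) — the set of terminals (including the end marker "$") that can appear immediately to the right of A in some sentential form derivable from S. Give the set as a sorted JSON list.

Compute FIRST by fixpoint:
pass 1:
  A via A→a: +{a}
  A via A→b: +{b}
  B via B→b b: +{b}
  S via S→a A: +{a}
  S via S→b B: +{b}
  FIRST[S]={a,b}  FIRST[A]={a,b}  FIRST[B]={b}
pass 2: — fixpoint
  FIRST[S]={a,b}  FIRST[A]={a,b}  FIRST[B]={b}

FOLLOW sets:
initialize: $ ∈ FOLLOW(S)
round 1:
  A→A A: FOLLOW(A) ⊇ FIRST(A) = {a,b}; new: +{a,b}
  S→a A: FOLLOW(A) ⊇ FOLLOW(S) ⊇ {$}; new: +{$}
  S→b B: FOLLOW(B) ⊇ FOLLOW(S) ⊇ {$}; new: +{$}
  S: {$}  A: {$,a,b}  B: {$}
round 2: (stable)
  S: {$}  A: {$,a,b}  B: {$}

FOLLOW(A) = ["$", "a", "b"]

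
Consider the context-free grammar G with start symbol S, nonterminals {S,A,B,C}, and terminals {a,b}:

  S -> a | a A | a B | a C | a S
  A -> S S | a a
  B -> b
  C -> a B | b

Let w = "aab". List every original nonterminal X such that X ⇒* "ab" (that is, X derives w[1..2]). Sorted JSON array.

CNF form of G:
  S -> T0 A | T0 B | T0 C | T0 S | a
  A -> S S | T0 T0
  B -> b
  C -> T0 B | b
  T0 -> a

Fill CYK table bottom-up (cells [i..j] with 1 ≤ i ≤ j ≤ 2 only):
  T[1,1] 'a' = {S,T0}  orig:{S}
  T[2,2] 'b' = {B,C}
  T[1,2] 'ab' = {C,S}

Original NTs in T[1,2] deriving "ab": ["C", "S"]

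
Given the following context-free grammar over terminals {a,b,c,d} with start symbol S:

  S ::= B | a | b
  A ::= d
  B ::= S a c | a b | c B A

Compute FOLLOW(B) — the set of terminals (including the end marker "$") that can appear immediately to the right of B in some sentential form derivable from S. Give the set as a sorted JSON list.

FIRST sets, iterate to fixpoint:
pass 1:
  A via A→d: +{d}
  B via B→a b: +{a}
  B via B→c B A: +{c}
  S via S→B: +{a,c}
  S via S→b: +{b}
  FIRST[S]={a,b,c}  FIRST[A]={d}  FIRST[B]={a,c}
pass 2:
  B via B→S a c: +{b}
  FIRST[S]={a,b,c}  FIRST[A]={d}  FIRST[B]={a,b,c}
pass 3: (no change)
  FIRST[S]={a,b,c}  FIRST[A]={d}  FIRST[B]={a,b,c}

Compute FOLLOW by fixpoint:
FOLLOW(S) := {$}
[1]
  B→S a c: FOLLOW(S) ⊇ FIRST(a) = {a}; new: +{a}
  B→c B A: FOLLOW(B) ⊇ FIRST(A) = {d}; new: +{d}
  B→c B A: FOLLOW(A) ⊇ FOLLOW(B) ⊇ {d}; new: +{d}
  S→B: FOLLOW(B) ⊇ FOLLOW(S) ⊇ {$,a}; new: +{$,a}
  FOLLOW(S)={$,a}  FOLLOW(A)={d}  FOLLOW(B)={$,a,d}
[2]
  B→c B A: FOLLOW(A) ⊇ FOLLOW(B) ⊇ {$,a,d}; new: +{$,a}
  FOLLOW(S)={$,a}  FOLLOW(A)={$,a,d}  FOLLOW(B)={$,a,d}
[3] done
  FOLLOW(S)={$,a}  FOLLOW(A)={$,a,d}  FOLLOW(B)={$,a,d}

FOLLOW(B) = ["$", "a", "d"]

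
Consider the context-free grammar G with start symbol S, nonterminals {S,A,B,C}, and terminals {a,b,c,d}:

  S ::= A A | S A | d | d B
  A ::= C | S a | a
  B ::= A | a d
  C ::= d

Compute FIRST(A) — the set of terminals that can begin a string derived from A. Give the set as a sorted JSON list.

FIRST iteration:
round 1:
  A via A→a: +{a}
  B via B→A: +{a}
  C via C→d: +{d}
  S via S→A A: +{a}
  S via S→d: +{d}
  FIRST(S)={a,d}  FIRST(A)={a}  FIRST(B)={a}  FIRST(C)={d}
round 2:
  A via A→C: +{d}
  B via B→A: +{d}
  FIRST(S)={a,d}  FIRST(A)={a,d}  FIRST(B)={a,d}  FIRST(C)={d}
round 3: — fixpoint
  FIRST(S)={a,d}  FIRST(A)={a,d}  FIRST(B)={a,d}  FIRST(C)={d}

FIRST(A) = ["a", "d"]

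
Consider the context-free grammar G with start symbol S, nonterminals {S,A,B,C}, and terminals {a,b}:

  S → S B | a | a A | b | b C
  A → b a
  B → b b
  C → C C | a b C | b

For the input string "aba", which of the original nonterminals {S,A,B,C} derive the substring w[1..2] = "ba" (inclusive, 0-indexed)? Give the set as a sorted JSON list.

CNF form of G:
  S -> S B | T0 C | T1 A | a | b
  A -> T0 T1
  B -> T0 T0
  C -> C C | T1 X2 | b
  T0 -> b
  T1 -> a
  X2 -> T0 C

CYK table (by increasing span) (cells [i..j] with 1 ≤ i ≤ j ≤ 2 only):
  T[1,1] 'b' = {C,S,T0}  orig:{C,S}
  T[2,2] 'a' = {S,T1}  orig:{S}
  T[1,2] 'ba' = {A}

Original NTs in T[1,2] deriving "ba": ["A"]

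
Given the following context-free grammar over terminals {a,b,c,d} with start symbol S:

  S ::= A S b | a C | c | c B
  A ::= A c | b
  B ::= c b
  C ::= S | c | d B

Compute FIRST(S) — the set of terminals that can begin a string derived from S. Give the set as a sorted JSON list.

FIRST sets, iterate to fixpoint:
round 1:
  A via A→b: +{b}
  B via B→c b: +{c}
  C via C→c: +{c}
  C via C→d B: +{d}
  S via S→A S b: +{b}
  S via S→a C: +{a}
  S via S→c: +{c}
  S: {a,b,c}  A: {b}  B: {c}  C: {c,d}
round 2:
  C via C→S: +{a,b}
  S: {a,b,c}  A: {b}  B: {c}  C: {a,b,c,d}
round 3: done
  S: {a,b,c}  A: {b}  B: {c}  C: {a,b,c,d}

FIRST(S) = ["a", "b", "c"]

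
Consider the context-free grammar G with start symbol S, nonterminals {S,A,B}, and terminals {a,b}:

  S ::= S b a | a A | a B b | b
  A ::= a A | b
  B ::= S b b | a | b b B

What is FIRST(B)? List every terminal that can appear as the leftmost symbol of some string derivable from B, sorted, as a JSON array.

FIRST iteration:
[1]
  A via A→a A: +{a}
  A via A→b: +{b}
  B via B→a: +{a}
  B via B→b b B: +{b}
  S via S→a A: +{a}
  S via S→b: +{b}
  FIRST(S)={a,b}  FIRST(A)={a,b}  FIRST(B)={a,b}
[2] — fixpoint
  FIRST(S)={a,b}  FIRST(A)={a,b}  FIRST(B)={a,b}

FIRST(B) = ["a", "b"]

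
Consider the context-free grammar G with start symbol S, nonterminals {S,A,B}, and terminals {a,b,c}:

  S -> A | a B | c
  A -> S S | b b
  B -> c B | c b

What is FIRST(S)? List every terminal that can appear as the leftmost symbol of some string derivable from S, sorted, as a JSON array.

FIRST iteration:
iter 1:
  A via A→b b: +{b}
  B via B→c B: +{c}
  S via S→A: +{b}
  S via S→a B: +{a}
  S via S→c: +{c}
  S: {a,b,c}  A: {b}  B: {c}
iter 2:
  A via A→S S: +{a,c}
  S: {a,b,c}  A: {a,b,c}  B: {c}
iter 3: — fixpoint
  S: {a,b,c}  A: {a,b,c}  B: {c}

FIRST(S) = ["a", "b", "c"]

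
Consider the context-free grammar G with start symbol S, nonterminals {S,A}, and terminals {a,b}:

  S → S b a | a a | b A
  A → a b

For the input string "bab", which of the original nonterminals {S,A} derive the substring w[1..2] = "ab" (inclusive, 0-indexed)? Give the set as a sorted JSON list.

CNF form of G:
  S -> S X2 | T0 T0 | T1 A
  A -> T0 T1
  T0 -> a
  T1 -> b
  X2 -> T1 T0

CYK table (by increasing span) — only the sub-triangle for w[1..2]:
  [1..1]={T0}  "a"  orig:{}
  [2..2]={T1}  "b"  orig:{}
  [1..2]={A}  "ab"

Original NTs in T[1,2] deriving "ab": ["A"]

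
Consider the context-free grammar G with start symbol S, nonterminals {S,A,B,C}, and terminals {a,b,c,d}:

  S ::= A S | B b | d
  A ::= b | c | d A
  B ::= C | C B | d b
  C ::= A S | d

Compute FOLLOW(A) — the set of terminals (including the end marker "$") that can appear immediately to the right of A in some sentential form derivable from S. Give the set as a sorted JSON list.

FIRST iteration:
[1]
  A via A→b: +{b}
  A via A→c: +{c}
  A via A→d A: +{d}
  B via B→d b: +{d}
  C via C→A S: +{b,c,d}
  S via S→A S: +{b,c,d}
  FIRST(S)={b,c,d}  FIRST(A)={b,c,d}  FIRST(B)={d}  FIRST(C)={b,c,d}
[2]
  B via B→C: +{b,c}
  FIRST(S)={b,c,d}  FIRST(A)={b,c,d}  FIRST(B)={b,c,d}  FIRST(C)={b,c,d}
[3] — fixpoint
  FIRST(S)={b,c,d}  FIRST(A)={b,c,d}  FIRST(B)={b,c,d}  FIRST(C)={b,c,d}

FOLLOW sets:
seed FOLLOW(S) with $
round 1:
  B→C B: FOLLOW(C) ⊇ FIRST(B) = {b,c,d}; new: +{b,c,d}
  C→A S: FOLLOW(A) ⊇ FIRST(S) = {b,c,d}; new: +{b,c,d}
  C→A S: FOLLOW(S) ⊇ FOLLOW(C) ⊇ {b,c,d}; new: +{b,c,d}
  S→B b: FOLLOW(B) ⊇ FIRST(b) = {b}; new: +{b}
  FOLLOW(S)={$,b,c,d}  FOLLOW(A)={b,c,d}  FOLLOW(B)={b}  FOLLOW(C)={b,c,d}
round 2: done
  FOLLOW(S)={$,b,c,d}  FOLLOW(A)={b,c,d}  FOLLOW(B)={b}  FOLLOW(C)={b,c,d}

FOLLOW(A) = ["b", "c", "d"]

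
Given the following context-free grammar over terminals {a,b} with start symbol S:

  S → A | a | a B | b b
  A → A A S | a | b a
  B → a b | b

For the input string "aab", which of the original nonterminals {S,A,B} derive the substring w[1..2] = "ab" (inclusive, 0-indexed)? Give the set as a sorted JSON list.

Convert to CNF:
  S -> A X3 | T0 T0 | T0 T1 | T1 B | a
  A -> A X2 | T0 T1 | a
  B -> T1 T0 | b
  T0 -> b
  T1 -> a
  X2 -> A S
  X3 -> A S

Fill CYK table bottom-up (cells [i..j] with 1 ≤ i ≤ j ≤ 2 only):
  [1..1]={A,S,T1}  "a"  orig:{A,S}
  [2..2]={B,T0}  "b"  orig:{B}
  [1..2]={B,S}  "ab"

Original NTs in T[1,2] deriving "ab": ["B", "S"]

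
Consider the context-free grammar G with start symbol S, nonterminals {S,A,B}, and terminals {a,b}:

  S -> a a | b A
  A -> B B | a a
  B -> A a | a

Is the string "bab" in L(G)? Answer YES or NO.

Convert to CNF:
  S -> T0 T0 | T1 A
  A -> B B | T0 T0
  B -> A T0 | a
  T0 -> a
  T1 -> b

CYK fill:
  T[0,0] 'b' = {T1}  orig:{}
  T[1,1] 'a' = {B,T0}  orig:{B}
  T[2,2] 'b' = {T1}  orig:{}
  T[0,1] 'ba' = ∅
  T[1,2] 'ab' = ∅
  T[0,2] 'bab' = ∅

S ∉ T[0,2] ⇒ NO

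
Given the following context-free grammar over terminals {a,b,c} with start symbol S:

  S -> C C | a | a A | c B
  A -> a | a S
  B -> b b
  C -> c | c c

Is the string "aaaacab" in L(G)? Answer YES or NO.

CNF form of G:
  S -> C C | T0 A | T2 B | a
  A -> T0 S | a
  B -> T1 T1
  C -> T2 T2 | c
  T0 -> a
  T1 -> b
  T2 -> c

CYK table (by increasing span):
  cell(0,0) a: {A,S,T0}  orig:{A,S}
  cell(1,1) a: {A,S,T0}  orig:{A,S}
  cell(2,2) a: {A,S,T0}  orig:{A,S}
  cell(3,3) a: {A,S,T0}  orig:{A,S}
  cell(4,4) c: {C,T2}  orig:{C}
  cell(5,5) a: {A,S,T0}  orig:{A,S}
  cell(6,6) b: {T1}  orig:{}
  cell(0,1) aa: {A,S}
  cell(1,2) aa: {A,S}
  cell(2,3) aa: {A,S}
  cell(3,4) ac: ∅
  cell(4,5) ca: ∅
  cell(5,6) ab: ∅
  cell(0,2) aaa: {A,S}
  cell(1,3) aaa: {A,S}
  cell(2,4) aac: ∅
  cell(3,5) aca: ∅
  cell(4,6) cab: ∅
  cell(0,3) aaaa: {A,S}
  cell(1,4) aaac: ∅
  cell(2,5) aaca: ∅
  cell(3,6) acab: ∅
  cell(0,4) aaaac: ∅
  cell(1,5) aaaca: ∅
  cell(2,6) aacab: ∅
  cell(0,5) aaaaca: ∅
  cell(1,6) aaacab: ∅
  cell(0,6) aaaacab: ∅

S ∉ T[0,6] ⇒ NO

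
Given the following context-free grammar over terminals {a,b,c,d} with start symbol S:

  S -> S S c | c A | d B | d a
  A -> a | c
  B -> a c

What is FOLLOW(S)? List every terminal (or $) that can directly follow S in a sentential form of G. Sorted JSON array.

Compute FIRST by fixpoint:
round 1:
  A via A→a: +{a}
  A via A→c: +{c}
  B via B→a c: +{a}
  S via S→c A: +{c}
  S via S→d B: +{d}
  S: {c,d}  A: {a,c}  B: {a}
round 2: — fixpoint
  S: {c,d}  A: {a,c}  B: {a}

FOLLOW iteration:
initialize: $ ∈ FOLLOW(S)
iter 1:
  S→S S c: FOLLOW(S) ⊇ FIRST(S) = {c,d}; new: +{c,d}
  S→c A: FOLLOW(A) ⊇ FOLLOW(S) ⊇ {$,c,d}; new: +{$,c,d}
  S→d B: FOLLOW(B) ⊇ FOLLOW(S) ⊇ {$,c,d}; new: +{$,c,d}
  S: {$,c,d}  A: {$,c,d}  B: {$,c,d}
iter 2: — fixpoint
  S: {$,c,d}  A: {$,c,d}  B: {$,c,d}

FOLLOW(S) = ["$", "c", "d"]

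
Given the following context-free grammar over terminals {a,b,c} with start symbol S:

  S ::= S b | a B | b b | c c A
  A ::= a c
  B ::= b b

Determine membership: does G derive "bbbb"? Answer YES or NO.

CNF form of G:
  S -> S T2 | T0 B | T1 X3 | T2 T2
  A -> T0 T1
  B -> T2 T2
  T0 -> a
  T1 -> c
  T2 -> b
  X3 -> T1 A

CYK fill:
  T[0,0] 'b' = {T2}  orig:{}
  T[1,1] 'b' = {T2}  orig:{}
  T[2,2] 'b' = {T2}  orig:{}
  T[3,3] 'b' = {T2}  orig:{}
  T[0,1] 'bb' = {B,S}
  T[1,2] 'bb' = {B,S}
  T[2,3] 'bb' = {B,S}
  T[0,2] 'bbb' = {S}
  T[1,3] 'bbb' = {S}
  T[0,3] 'bbbb' = {S}

S ∈ T[0,3] ⇒ YES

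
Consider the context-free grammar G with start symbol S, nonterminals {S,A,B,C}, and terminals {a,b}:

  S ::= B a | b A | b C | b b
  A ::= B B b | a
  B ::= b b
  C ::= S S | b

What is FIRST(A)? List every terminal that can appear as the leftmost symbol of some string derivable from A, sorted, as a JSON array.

FIRST iteration:
iter 1:
  A via A→a: +{a}
  B via B→b b: +{b}
  C via C→b: +{b}
  S via S→B a: +{b}
  FIRST(S)={b}  FIRST(A)={a}  FIRST(B)={b}  FIRST(C)={b}
iter 2:
  A via A→B B b: +{b}
  FIRST(S)={b}  FIRST(A)={a,b}  FIRST(B)={b}  FIRST(C)={b}
iter 3: (no change)
  FIRST(S)={b}  FIRST(A)={a,b}  FIRST(B)={b}  FIRST(C)={b}

FIRST(A) = ["a", "b"]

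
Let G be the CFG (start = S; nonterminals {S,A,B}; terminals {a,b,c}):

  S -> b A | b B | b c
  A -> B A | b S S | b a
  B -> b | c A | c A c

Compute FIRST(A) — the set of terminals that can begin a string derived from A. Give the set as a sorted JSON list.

Compute FIRST by fixpoint:
[1]
  A via A→b S S: +{b}
  B via B→b: +{b}
  B via B→c A: +{c}
  S via S→b A: +{b}
  FIRST[S]={b}  FIRST[A]={b}  FIRST[B]={b,c}
[2]
  A via A→B A: +{c}
  FIRST[S]={b}  FIRST[A]={b,c}  FIRST[B]={b,c}
[3] (stable)
  FIRST[S]={b}  FIRST[A]={b,c}  FIRST[B]={b,c}

FIRST(A) = ["b", "c"]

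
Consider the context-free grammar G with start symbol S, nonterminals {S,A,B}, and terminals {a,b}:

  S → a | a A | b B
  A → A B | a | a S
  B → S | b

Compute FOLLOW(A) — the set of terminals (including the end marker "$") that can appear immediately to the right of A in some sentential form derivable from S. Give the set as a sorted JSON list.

FIRST sets, iterate to fixpoint:
[1]
  A via A→a: +{a}
  B via B→b: +{b}
  S via S→a: +{a}
  S via S→b B: +{b}
  FIRST(S)={a,b}  FIRST(A)={a}  FIRST(B)={b}
[2]
  B via B→S: +{a}
  FIRST(S)={a,b}  FIRST(A)={a}  FIRST(B)={a,b}
[3] (stable)
  FIRST(S)={a,b}  FIRST(A)={a}  FIRST(B)={a,b}

FOLLOW iteration:
seed FOLLOW(S) with $
round 1:
  A→A B: FOLLOW(A) ⊇ FIRST(B) = {a,b}; new: +{a,b}
  A→A B: FOLLOW(B) ⊇ FOLLOW(A) ⊇ {a,b}; new: +{a,b}
  A→a S: FOLLOW(S) ⊇ FOLLOW(A) ⊇ {a,b}; new: +{a,b}
  S→a A: FOLLOW(A) ⊇ FOLLOW(S) ⊇ {$,a,b}; new: +{$}
  S→b B: FOLLOW(B) ⊇ FOLLOW(S) ⊇ {$,a,b}; new: +{$}
  FOLLOW(S)={$,a,b}  FOLLOW(A)={$,a,b}  FOLLOW(B)={$,a,b}
round 2: done
  FOLLOW(S)={$,a,b}  FOLLOW(A)={$,a,b}  FOLLOW(B)={$,a,b}

FOLLOW(A) = ["$", "a", "b"]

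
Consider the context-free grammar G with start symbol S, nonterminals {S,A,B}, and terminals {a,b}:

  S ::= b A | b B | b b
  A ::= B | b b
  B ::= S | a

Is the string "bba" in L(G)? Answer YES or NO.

Convert to CNF:
  S -> T0 A | T0 B | T0 T0
  A -> T0 A | T0 B | T0 T0 | a
  B -> T0 A | T0 B | T0 T0 | a
  T0 -> b

CYK table (by increasing span):
  T[0,0] 'b' = {T0}  orig:{}
  T[1,1] 'b' = {T0}  orig:{}
  T[2,2] 'a' = {A,B}
  T[0,1] 'bb' = {A,B,S}
  T[1,2] 'ba' = {A,B,S}
  T[0,2] 'bba' = {A,B,S}

S ∈ T[0,2] ⇒ YES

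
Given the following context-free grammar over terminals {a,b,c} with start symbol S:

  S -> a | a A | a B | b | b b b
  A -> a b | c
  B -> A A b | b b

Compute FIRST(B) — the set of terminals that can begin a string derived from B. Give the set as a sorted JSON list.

Compute FIRST by fixpoint:
[1]
  A via A→a b: +{a}
  A via A→c: +{c}
  B via B→A A b: +{a,c}
  B via B→b b: +{b}
  S via S→a: +{a}
  S via S→b: +{b}
  FIRST(S)={a,b}  FIRST(A)={a,c}  FIRST(B)={a,b,c}
[2] (no change)
  FIRST(S)={a,b}  FIRST(A)={a,c}  FIRST(B)={a,b,c}

FIRST(B) = ["a", "b", "c"]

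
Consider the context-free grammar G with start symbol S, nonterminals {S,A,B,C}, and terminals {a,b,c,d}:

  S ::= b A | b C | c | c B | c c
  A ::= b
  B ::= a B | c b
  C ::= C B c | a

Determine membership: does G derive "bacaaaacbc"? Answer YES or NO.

Convert to CNF:
  S -> T1 B | T1 T1 | T2 A | T2 C | c
  A -> b
  B -> T0 B | T1 T2
  C -> C X3 | a
  T0 -> a
  T1 -> c
  T2 -> b
  X3 -> B T1

CYK table (by increasing span):
  [0..0]={A,T2}  "b"  orig:{A}
  [1..1]={C,T0}  "a"  orig:{C}
  [2..2]={S,T1}  "c"  orig:{S}
  [3..3]={C,T0}  "a"  orig:{C}
  [4..4]={C,T0}  "a"  orig:{C}
  [5..5]={C,T0}  "a"  orig:{C}
  [6..6]={C,T0}  "a"  orig:{C}
  [7..7]={S,T1}  "c"  orig:{S}
  [8..8]={A,T2}  "b"  orig:{A}
  [9..9]={S,T1}  "c"  orig:{S}
  [0..1]={S}  "ba"
  [1..2]=∅  "ac"
  [2..3]=∅  "ca"
  [3..4]=∅  "aa"
  [4..5]=∅  "aa"
  [5..6]=∅  "aa"
  [6..7]=∅  "ac"
  [7..8]={B}  "cb"
  [8..9]=∅  "bc"
  [0..2]=∅  "bac"
  [1..3]=∅  "aca"
  [2..4]=∅  "caa"
  [3..5]=∅  "aaa"
  [4..6]=∅  "aaa"
  [5..7]=∅  "aac"
  [6..8]={B}  "acb"
  [7..9]={X3}  "cbc"  orig:{}
  [0..3]=∅  "baca"
  [1..4]=∅  "acaa"
  [2..5]=∅  "caaa"
  [3..6]=∅  "aaaa"
  [4..7]=∅  "aaac"
  [5..8]={B}  "aacb"
  [6..9]={C,X3}  "acbc"  orig:{C}
  [0..4]=∅  "bacaa"
  [1..5]=∅  "acaaa"
  [2..6]=∅  "caaaa"
  [3..7]=∅  "aaaac"
  [4..8]={B}  "aaacb"
  [5..9]={C,X3}  "aacbc"  orig:{C}
  [0..5]=∅  "bacaaa"
  [1..6]=∅  "acaaaa"
  [2..7]=∅  "caaaac"
  [3..8]={B}  "aaaacb"
  [4..9]={C,X3}  "aaacbc"  orig:{C}
  [0..6]=∅  "bacaaaa"
  [1..7]=∅  "acaaaac"
  [2..8]={S}  "caaaacb"
  [3..9]={C,X3}  "aaaacbc"  orig:{C}
  [0..7]=∅  "bacaaaac"
  [1..8]=∅  "acaaaacb"
  [2..9]=∅  "caaaacbc"
  [0..8]=∅  "bacaaaacb"
  [1..9]=∅  "acaaaacbc"
  [0..9]=∅  "bacaaaacbc"

S ∉ T[0,9] ⇒ NO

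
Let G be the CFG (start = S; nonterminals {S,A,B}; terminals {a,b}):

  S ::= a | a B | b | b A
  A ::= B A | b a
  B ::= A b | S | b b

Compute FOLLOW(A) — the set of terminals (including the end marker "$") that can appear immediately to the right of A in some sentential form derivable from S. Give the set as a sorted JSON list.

Compute FIRST by fixpoint:
pass 1:
  A via A→b a: +{b}
  B via B→A b: +{b}
  S via S→a: +{a}
  S via S→b: +{b}
  FIRST[S]={a,b}  FIRST[A]={b}  FIRST[B]={b}
pass 2:
  B via B→S: +{a}
  FIRST[S]={a,b}  FIRST[A]={b}  FIRST[B]={a,b}
pass 3:
  A via A→B A: +{a}
  FIRST[S]={a,b}  FIRST[A]={a,b}  FIRST[B]={a,b}
pass 4: (no change)
  FIRST[S]={a,b}  FIRST[A]={a,b}  FIRST[B]={a,b}

FOLLOW sets:
seed FOLLOW(S) with $
[1]
  A→B A: FOLLOW(B) ⊇ FIRST(A) = {a,b}; new: +{a,b}
  B→A b: FOLLOW(A) ⊇ FIRST(b) = {b}; new: +{b}
  B→S: FOLLOW(S) ⊇ FOLLOW(B) ⊇ {a,b}; new: +{a,b}
  S→a B: FOLLOW(B) ⊇ FOLLOW(S) ⊇ {$,a,b}; new: +{$}
  S→b A: FOLLOW(A) ⊇ FOLLOW(S) ⊇ {$,a,b}; new: +{$,a}
  FOLLOW[S]={$,a,b}  FOLLOW[A]={$,a,b}  FOLLOW[B]={$,a,b}
[2] — fixpoint
  FOLLOW[S]={$,a,b}  FOLLOW[A]={$,a,b}  FOLLOW[B]={$,a,b}

FOLLOW(A) = ["$", "a", "b"]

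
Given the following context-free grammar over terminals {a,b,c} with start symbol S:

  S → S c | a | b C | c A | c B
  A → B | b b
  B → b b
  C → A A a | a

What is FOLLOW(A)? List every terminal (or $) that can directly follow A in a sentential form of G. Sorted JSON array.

Compute FIRST by fixpoint:
pass 1:
  A via A→b b: +{b}
  B via B→b b: +{b}
  C via C→A A a: +{b}
  C via C→a: +{a}
  S via S→a: +{a}
  S via S→b C: +{b}
  S via S→c A: +{c}
  FIRST[S]={a,b,c}  FIRST[A]={b}  FIRST[B]={b}  FIRST[C]={a,b}
pass 2: done
  FIRST[S]={a,b,c}  FIRST[A]={b}  FIRST[B]={b}  FIRST[C]={a,b}

FOLLOW sets:
FOLLOW(S) := {$}
[1]
  C→A A a: FOLLOW(A) ⊇ FIRST(A) = {b}; new: +{b}
  C→A A a: FOLLOW(A) ⊇ FIRST(a) = {a}; new: +{a}
  S→S c: FOLLOW(S) ⊇ FIRST(c) = {c}; new: +{c}
  S→b C: FOLLOW(C) ⊇ FOLLOW(S) ⊇ {$,c}; new: +{$,c}
  S→c A: FOLLOW(A) ⊇ FOLLOW(S) ⊇ {$,c}; new: +{$,c}
  S→c B: FOLLOW(B) ⊇ FOLLOW(S) ⊇ {$,c}; new: +{$,c}
  FOLLOW[S]={$,c}  FOLLOW[A]={$,a,b,c}  FOLLOW[B]={$,c}  FOLLOW[C]={$,c}
[2]
  A→B: FOLLOW(B) ⊇ FOLLOW(A) ⊇ {$,a,b,c}; new: +{a,b}
  FOLLOW[S]={$,c}  FOLLOW[A]={$,a,b,c}  FOLLOW[B]={$,a,b,c}  FOLLOW[C]={$,c}
[3] (no change)
  FOLLOW[S]={$,c}  FOLLOW[A]={$,a,b,c}  FOLLOW[B]={$,a,b,c}  FOLLOW[C]={$,c}

FOLLOW(A) = ["$", "a", "b", "c"]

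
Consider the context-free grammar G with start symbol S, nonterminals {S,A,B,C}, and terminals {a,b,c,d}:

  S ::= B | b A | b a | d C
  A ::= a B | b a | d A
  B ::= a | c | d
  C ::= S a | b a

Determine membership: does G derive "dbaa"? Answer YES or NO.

CNF form of G:
  S -> T1 A | T1 T0 | T2 C | a | c | d
  A -> T0 B | T1 T0 | T2 A
  B -> a | c | d
  C -> S T0 | T1 T0
  T0 -> a
  T1 -> b
  T2 -> d

Fill CYK table bottom-up:
  cell(0,0) d: {B,S,T2}  orig:{B,S}
  cell(1,1) b: {T1}  orig:{}
  cell(2,2) a: {B,S,T0}  orig:{B,S}
  cell(3,3) a: {B,S,T0}  orig:{B,S}
  cell(0,1) db: ∅
  cell(1,2) ba: {A,C,S}
  cell(2,3) aa: {A,C}
  cell(0,2) dba: {A,S}
  cell(1,3) baa: {C,S}
  cell(0,3) dbaa: {C,S}

S ∈ T[0,3] ⇒ YES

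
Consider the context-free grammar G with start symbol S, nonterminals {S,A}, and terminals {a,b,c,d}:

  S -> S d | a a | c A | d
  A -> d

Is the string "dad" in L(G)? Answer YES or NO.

Convert to CNF:
  S -> S T0 | T1 T1 | T2 A | d
  A -> d
  T0 -> d
  T1 -> a
  T2 -> c

CYK fill:
  [0..0]={A,S,T0}  "d"  orig:{A,S}
  [1..1]={T1}  "a"  orig:{}
  [2..2]={A,S,T0}  "d"  orig:{A,S}
  [0..1]=∅  "da"
  [1..2]=∅  "ad"
  [0..2]=∅  "dad"

S ∉ T[0,2] ⇒ NO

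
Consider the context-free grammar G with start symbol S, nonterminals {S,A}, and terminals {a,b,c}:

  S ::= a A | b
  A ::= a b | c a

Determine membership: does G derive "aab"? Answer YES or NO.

Convert to CNF:
  S -> T0 A | b
  A -> T0 T1 | T2 T0
  T0 -> a
  T1 -> b
  T2 -> c

Fill CYK table bottom-up:
  T[0,0] 'a' = {T0}  orig:{}
  T[1,1] 'a' = {T0}  orig:{}
  T[2,2] 'b' = {S,T1}  orig:{S}
  T[0,1] 'aa' = ∅
  T[1,2] 'ab' = {A}
  T[0,2] 'aab' = {S}

S ∈ T[0,2] ⇒ YES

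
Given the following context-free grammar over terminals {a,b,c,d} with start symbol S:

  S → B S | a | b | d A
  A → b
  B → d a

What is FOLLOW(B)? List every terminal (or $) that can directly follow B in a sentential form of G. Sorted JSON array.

Compute FIRST by fixpoint:
iter 1:
  A via A→b: +{b}
  B via B→d a: +{d}
  S via S→B S: +{d}
  S via S→a: +{a}
  S via S→b: +{b}
  FIRST[S]={a,b,d}  FIRST[A]={b}  FIRST[B]={d}
iter 2: (stable)
  FIRST[S]={a,b,d}  FIRST[A]={b}  FIRST[B]={d}

Compute FOLLOW by fixpoint:
initialize: $ ∈ FOLLOW(S)
[1]
  S→B S: FOLLOW(B) ⊇ FIRST(S) = {a,b,d}; new: +{a,b,d}
  S→d A: FOLLOW(A) ⊇ FOLLOW(S) ⊇ {$}; new: +{$}
  FOLLOW[S]={$}  FOLLOW[A]={$}  FOLLOW[B]={a,b,d}
[2] (stable)
  FOLLOW[S]={$}  FOLLOW[A]={$}  FOLLOW[B]={a,b,d}

FOLLOW(B) = ["a", "b", "d"]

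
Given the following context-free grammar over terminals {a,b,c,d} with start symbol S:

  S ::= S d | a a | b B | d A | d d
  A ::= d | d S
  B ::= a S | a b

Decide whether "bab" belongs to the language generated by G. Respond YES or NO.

CNF form of G:
  S -> S T0 | T0 A | T0 T0 | T1 T1 | T2 B
  A -> T0 S | d
  B -> T1 S | T1 T2
  T0 -> d
  T1 -> a
  T2 -> b

Fill CYK table bottom-up:
  [0..0]={T2}  "b"  orig:{}
  [1..1]={T1}  "a"  orig:{}
  [2..2]={T2}  "b"  orig:{}
  [0..1]=∅  "ba"
  [1..2]={B}  "ab"
  [0..2]={S}  "bab"

S ∈ T[0,2] ⇒ YES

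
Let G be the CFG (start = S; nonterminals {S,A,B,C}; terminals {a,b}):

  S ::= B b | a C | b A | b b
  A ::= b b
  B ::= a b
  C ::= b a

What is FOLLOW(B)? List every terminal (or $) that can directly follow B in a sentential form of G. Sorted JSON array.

FIRST iteration:
round 1:
  A via A→b b: +{b}
  B via B→a b: +{a}
  C via C→b a: +{b}
  S via S→B b: +{a}
  S via S→b A: +{b}
  FIRST[S]={a,b}  FIRST[A]={b}  FIRST[B]={a}  FIRST[C]={b}
round 2: done
  FIRST[S]={a,b}  FIRST[A]={b}  FIRST[B]={a}  FIRST[C]={b}

Compute FOLLOW by fixpoint:
FOLLOW(S) := {$}
round 1:
  S→B b: FOLLOW(B) ⊇ FIRST(b) = {b}; new: +{b}
  S→a C: FOLLOW(C) ⊇ FOLLOW(S) ⊇ {$}; new: +{$}
  S→b A: FOLLOW(A) ⊇ FOLLOW(S) ⊇ {$}; new: +{$}
  FOLLOW[S]={$}  FOLLOW[A]={$}  FOLLOW[B]={b}  FOLLOW[C]={$}
round 2: done
  FOLLOW[S]={$}  FOLLOW[A]={$}  FOLLOW[B]={b}  FOLLOW[C]={$}

FOLLOW(B) = ["b"]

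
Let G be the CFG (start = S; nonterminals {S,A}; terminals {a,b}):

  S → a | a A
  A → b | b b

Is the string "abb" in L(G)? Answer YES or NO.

CNF form of G:
  S -> T1 A | a
  A -> T0 T0 | b
  T0 -> b
  T1 -> a

CYK table (by increasing span):
  cell(0,0) a: {S,T1}  orig:{S}
  cell(1,1) b: {A,T0}  orig:{A}
  cell(2,2) b: {A,T0}  orig:{A}
  cell(0,1) ab: {S}
  cell(1,2) bb: {A}
  cell(0,2) abb: {S}

S ∈ T[0,2] ⇒ YES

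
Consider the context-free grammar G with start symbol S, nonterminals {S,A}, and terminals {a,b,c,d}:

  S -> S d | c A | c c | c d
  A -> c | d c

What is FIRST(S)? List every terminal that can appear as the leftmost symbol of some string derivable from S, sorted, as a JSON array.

Compute FIRST by fixpoint:
round 1:
  A via A→c: +{c}
  A via A→d c: +{d}
  S via S→c A: +{c}
  S: {c}  A: {c,d}
round 2: — fixpoint
  S: {c}  A: {c,d}

FIRST(S) = ["c"]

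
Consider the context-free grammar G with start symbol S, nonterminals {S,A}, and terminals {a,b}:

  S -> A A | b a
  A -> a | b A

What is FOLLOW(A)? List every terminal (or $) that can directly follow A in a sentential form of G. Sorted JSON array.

FIRST iteration:
round 1:
  A via A→a: +{a}
  A via A→b A: +{b}
  S via S→A A: +{a,b}
  S: {a,b}  A: {a,b}
round 2: done
  S: {a,b}  A: {a,b}

FOLLOW iteration:
FOLLOW(S) := {$}
round 1:
  S→A A: FOLLOW(A) ⊇ FIRST(A) = {a,b}; new: +{a,b}
  S→A A: FOLLOW(A) ⊇ FOLLOW(S) ⊇ {$}; new: +{$}
  S: {$}  A: {$,a,b}
round 2: (no change)
  S: {$}  A: {$,a,b}

FOLLOW(A) = ["$", "a", "b"]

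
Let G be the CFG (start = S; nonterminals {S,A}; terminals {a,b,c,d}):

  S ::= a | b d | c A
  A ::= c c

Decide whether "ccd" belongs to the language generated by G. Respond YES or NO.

Convert to CNF:
  S -> T0 A | T1 T2 | a
  A -> T0 T0
  T0 -> c
  T1 -> b
  T2 -> d

Fill CYK table bottom-up:
  cell(0,0) c: {T0}  orig:{}
  cell(1,1) c: {T0}  orig:{}
  cell(2,2) d: {T2}  orig:{}
  cell(0,1) cc: {A}
  cell(1,2) cd: ∅
  cell(0,2) ccd: ∅

S ∉ T[0,2] ⇒ NO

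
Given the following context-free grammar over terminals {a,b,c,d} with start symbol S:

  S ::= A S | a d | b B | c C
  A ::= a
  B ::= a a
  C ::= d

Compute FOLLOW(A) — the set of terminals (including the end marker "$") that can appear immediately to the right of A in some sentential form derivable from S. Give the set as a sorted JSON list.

FIRST iteration:
[1]
  A via A→a: +{a}
  B via B→a a: +{a}
  C via C→d: +{d}
  S via S→A S: +{a}
  S via S→b B: +{b}
  S via S→c C: +{c}
  FIRST[S]={a,b,c}  FIRST[A]={a}  FIRST[B]={a}  FIRST[C]={d}
[2] (stable)
  FIRST[S]={a,b,c}  FIRST[A]={a}  FIRST[B]={a}  FIRST[C]={d}

FOLLOW iteration:
seed FOLLOW(S) with $
round 1:
  S→A S: FOLLOW(A) ⊇ FIRST(S) = {a,b,c}; new: +{a,b,c}
  S→b B: FOLLOW(B) ⊇ FOLLOW(S) ⊇ {$}; new: +{$}
  S→c C: FOLLOW(C) ⊇ FOLLOW(S) ⊇ {$}; new: +{$}
  FOLLOW[S]={$}  FOLLOW[A]={a,b,c}  FOLLOW[B]={$}  FOLLOW[C]={$}
round 2: — fixpoint
  FOLLOW[S]={$}  FOLLOW[A]={a,b,c}  FOLLOW[B]={$}  FOLLOW[C]={$}

FOLLOW(A) = ["a", "b", "c"]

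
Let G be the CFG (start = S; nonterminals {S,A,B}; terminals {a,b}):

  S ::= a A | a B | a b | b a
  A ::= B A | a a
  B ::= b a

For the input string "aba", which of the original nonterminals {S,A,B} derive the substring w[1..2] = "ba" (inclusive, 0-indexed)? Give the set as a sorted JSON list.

Convert to CNF:
  S -> T0 A | T0 B | T0 T1 | T1 T0
  A -> B A | T0 T0
  B -> T1 T0
  T0 -> a
  T1 -> b

CYK table (by increasing span) (cells [i..j] with 1 ≤ i ≤ j ≤ 2 only):
  cell(1,1) b: {T1}  orig:{}
  cell(2,2) a: {T0}  orig:{}
  cell(1,2) ba: {B,S}

Original NTs in T[1,2] deriving "ba": ["B", "S"]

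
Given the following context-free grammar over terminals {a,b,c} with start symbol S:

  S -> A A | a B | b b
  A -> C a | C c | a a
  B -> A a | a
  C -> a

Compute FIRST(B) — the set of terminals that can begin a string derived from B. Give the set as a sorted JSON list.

FIRST iteration:
[1]
  A via A→a a: +{a}
  B via B→A a: +{a}
  C via C→a: +{a}
  S via S→A A: +{a}
  S via S→b b: +{b}
  FIRST[S]={a,b}  FIRST[A]={a}  FIRST[B]={a}  FIRST[C]={a}
[2] (stable)
  FIRST[S]={a,b}  FIRST[A]={a}  FIRST[B]={a}  FIRST[C]={a}

FIRST(B) = ["a"]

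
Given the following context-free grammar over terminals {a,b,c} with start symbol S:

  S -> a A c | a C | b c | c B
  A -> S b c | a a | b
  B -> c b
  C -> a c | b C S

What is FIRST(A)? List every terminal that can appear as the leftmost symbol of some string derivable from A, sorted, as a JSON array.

Compute FIRST by fixpoint:
iter 1:
  A via A→a a: +{a}
  A via A→b: +{b}
  B via B→c b: +{c}
  C via C→a c: +{a}
  C via C→b C S: +{b}
  S via S→a A c: +{a}
  S via S→b c: +{b}
  S via S→c B: +{c}
  FIRST(S)={a,b,c}  FIRST(A)={a,b}  FIRST(B)={c}  FIRST(C)={a,b}
iter 2:
  A via A→S b c: +{c}
  FIRST(S)={a,b,c}  FIRST(A)={a,b,c}  FIRST(B)={c}  FIRST(C)={a,b}
iter 3: (no change)
  FIRST(S)={a,b,c}  FIRST(A)={a,b,c}  FIRST(B)={c}  FIRST(C)={a,b}

FIRST(A) = ["a", "b", "c"]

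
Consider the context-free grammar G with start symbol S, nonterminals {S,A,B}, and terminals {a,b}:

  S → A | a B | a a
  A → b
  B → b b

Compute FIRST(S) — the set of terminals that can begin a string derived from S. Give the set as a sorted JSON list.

FIRST iteration:
[1]
  A via A→b: +{b}
  B via B→b b: +{b}
  S via S→A: +{b}
  S via S→a B: +{a}
  FIRST(S)={a,b}  FIRST(A)={b}  FIRST(B)={b}
[2] (stable)
  FIRST(S)={a,b}  FIRST(A)={b}  FIRST(B)={b}

FIRST(S) = ["a", "b"]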